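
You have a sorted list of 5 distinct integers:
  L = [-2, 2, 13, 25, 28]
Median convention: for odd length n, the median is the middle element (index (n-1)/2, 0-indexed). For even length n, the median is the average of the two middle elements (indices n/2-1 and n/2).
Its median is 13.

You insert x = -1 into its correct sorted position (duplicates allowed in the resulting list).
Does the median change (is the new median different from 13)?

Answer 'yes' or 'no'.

Old median = 13
Insert x = -1
New median = 15/2
Changed? yes

Answer: yes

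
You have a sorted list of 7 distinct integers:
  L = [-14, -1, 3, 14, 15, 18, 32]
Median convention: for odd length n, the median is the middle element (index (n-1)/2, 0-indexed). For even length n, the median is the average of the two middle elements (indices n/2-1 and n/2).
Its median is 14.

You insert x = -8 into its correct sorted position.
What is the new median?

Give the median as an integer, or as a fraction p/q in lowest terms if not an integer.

Answer: 17/2

Derivation:
Old list (sorted, length 7): [-14, -1, 3, 14, 15, 18, 32]
Old median = 14
Insert x = -8
Old length odd (7). Middle was index 3 = 14.
New length even (8). New median = avg of two middle elements.
x = -8: 1 elements are < x, 6 elements are > x.
New sorted list: [-14, -8, -1, 3, 14, 15, 18, 32]
New median = 17/2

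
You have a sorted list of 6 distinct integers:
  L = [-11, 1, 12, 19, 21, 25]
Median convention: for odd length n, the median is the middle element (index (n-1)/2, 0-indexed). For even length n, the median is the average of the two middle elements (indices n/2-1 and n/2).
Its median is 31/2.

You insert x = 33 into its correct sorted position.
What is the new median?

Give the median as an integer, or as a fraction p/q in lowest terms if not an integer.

Old list (sorted, length 6): [-11, 1, 12, 19, 21, 25]
Old median = 31/2
Insert x = 33
Old length even (6). Middle pair: indices 2,3 = 12,19.
New length odd (7). New median = single middle element.
x = 33: 6 elements are < x, 0 elements are > x.
New sorted list: [-11, 1, 12, 19, 21, 25, 33]
New median = 19

Answer: 19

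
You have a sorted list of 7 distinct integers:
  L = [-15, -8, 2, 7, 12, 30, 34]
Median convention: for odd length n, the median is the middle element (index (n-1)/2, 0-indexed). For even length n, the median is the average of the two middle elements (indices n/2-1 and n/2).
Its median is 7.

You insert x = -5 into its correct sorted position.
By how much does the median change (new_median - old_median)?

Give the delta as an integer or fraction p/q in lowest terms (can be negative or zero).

Old median = 7
After inserting x = -5: new sorted = [-15, -8, -5, 2, 7, 12, 30, 34]
New median = 9/2
Delta = 9/2 - 7 = -5/2

Answer: -5/2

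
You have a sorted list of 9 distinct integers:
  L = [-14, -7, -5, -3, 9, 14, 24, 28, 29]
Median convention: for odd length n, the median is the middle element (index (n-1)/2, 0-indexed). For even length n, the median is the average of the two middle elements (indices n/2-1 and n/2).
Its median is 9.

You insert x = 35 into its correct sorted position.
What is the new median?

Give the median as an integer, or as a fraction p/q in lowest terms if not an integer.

Old list (sorted, length 9): [-14, -7, -5, -3, 9, 14, 24, 28, 29]
Old median = 9
Insert x = 35
Old length odd (9). Middle was index 4 = 9.
New length even (10). New median = avg of two middle elements.
x = 35: 9 elements are < x, 0 elements are > x.
New sorted list: [-14, -7, -5, -3, 9, 14, 24, 28, 29, 35]
New median = 23/2

Answer: 23/2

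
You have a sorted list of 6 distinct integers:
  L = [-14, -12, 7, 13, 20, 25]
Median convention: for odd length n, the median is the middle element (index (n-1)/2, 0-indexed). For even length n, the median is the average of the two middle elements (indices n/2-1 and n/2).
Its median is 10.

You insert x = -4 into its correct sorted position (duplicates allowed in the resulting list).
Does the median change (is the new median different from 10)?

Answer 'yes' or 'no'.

Old median = 10
Insert x = -4
New median = 7
Changed? yes

Answer: yes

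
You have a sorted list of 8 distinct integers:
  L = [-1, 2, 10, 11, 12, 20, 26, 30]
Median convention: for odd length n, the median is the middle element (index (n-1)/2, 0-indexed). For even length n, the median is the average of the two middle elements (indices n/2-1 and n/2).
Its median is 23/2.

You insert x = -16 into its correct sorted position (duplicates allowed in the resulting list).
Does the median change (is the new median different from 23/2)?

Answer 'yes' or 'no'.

Old median = 23/2
Insert x = -16
New median = 11
Changed? yes

Answer: yes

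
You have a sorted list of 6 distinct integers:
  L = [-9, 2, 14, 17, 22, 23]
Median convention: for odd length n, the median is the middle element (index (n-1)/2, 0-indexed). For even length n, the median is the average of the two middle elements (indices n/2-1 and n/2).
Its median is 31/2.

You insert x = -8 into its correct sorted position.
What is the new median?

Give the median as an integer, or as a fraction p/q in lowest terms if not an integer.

Answer: 14

Derivation:
Old list (sorted, length 6): [-9, 2, 14, 17, 22, 23]
Old median = 31/2
Insert x = -8
Old length even (6). Middle pair: indices 2,3 = 14,17.
New length odd (7). New median = single middle element.
x = -8: 1 elements are < x, 5 elements are > x.
New sorted list: [-9, -8, 2, 14, 17, 22, 23]
New median = 14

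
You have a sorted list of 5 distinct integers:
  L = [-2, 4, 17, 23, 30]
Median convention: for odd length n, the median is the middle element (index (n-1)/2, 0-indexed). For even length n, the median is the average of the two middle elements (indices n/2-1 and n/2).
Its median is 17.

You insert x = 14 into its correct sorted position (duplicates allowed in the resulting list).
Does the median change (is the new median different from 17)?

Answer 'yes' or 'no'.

Answer: yes

Derivation:
Old median = 17
Insert x = 14
New median = 31/2
Changed? yes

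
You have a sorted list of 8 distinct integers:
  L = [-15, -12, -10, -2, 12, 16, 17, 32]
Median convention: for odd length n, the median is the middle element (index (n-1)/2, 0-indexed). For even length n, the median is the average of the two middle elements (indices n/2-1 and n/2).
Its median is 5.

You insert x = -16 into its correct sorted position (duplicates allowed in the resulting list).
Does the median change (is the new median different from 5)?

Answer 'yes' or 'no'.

Answer: yes

Derivation:
Old median = 5
Insert x = -16
New median = -2
Changed? yes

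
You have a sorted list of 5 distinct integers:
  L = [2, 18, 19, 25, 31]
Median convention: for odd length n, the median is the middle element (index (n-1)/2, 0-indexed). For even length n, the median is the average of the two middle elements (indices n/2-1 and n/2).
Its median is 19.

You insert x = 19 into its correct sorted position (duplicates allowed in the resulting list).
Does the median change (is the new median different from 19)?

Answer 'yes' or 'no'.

Old median = 19
Insert x = 19
New median = 19
Changed? no

Answer: no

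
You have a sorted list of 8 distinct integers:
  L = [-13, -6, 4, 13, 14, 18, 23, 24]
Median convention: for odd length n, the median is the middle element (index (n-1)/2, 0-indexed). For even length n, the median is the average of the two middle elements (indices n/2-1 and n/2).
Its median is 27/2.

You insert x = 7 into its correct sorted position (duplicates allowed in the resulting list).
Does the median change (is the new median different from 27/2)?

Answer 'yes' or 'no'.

Old median = 27/2
Insert x = 7
New median = 13
Changed? yes

Answer: yes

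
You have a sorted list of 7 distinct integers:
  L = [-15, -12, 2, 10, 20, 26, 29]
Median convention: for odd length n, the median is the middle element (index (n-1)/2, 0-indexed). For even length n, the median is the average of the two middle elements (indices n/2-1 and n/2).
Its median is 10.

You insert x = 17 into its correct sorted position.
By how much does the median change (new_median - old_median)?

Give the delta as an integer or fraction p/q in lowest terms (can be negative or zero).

Old median = 10
After inserting x = 17: new sorted = [-15, -12, 2, 10, 17, 20, 26, 29]
New median = 27/2
Delta = 27/2 - 10 = 7/2

Answer: 7/2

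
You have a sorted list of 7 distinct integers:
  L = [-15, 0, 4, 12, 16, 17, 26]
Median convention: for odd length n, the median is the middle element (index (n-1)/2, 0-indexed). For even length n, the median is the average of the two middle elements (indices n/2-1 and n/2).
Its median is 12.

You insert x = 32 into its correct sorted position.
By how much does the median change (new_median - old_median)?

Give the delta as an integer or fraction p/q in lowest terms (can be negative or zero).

Old median = 12
After inserting x = 32: new sorted = [-15, 0, 4, 12, 16, 17, 26, 32]
New median = 14
Delta = 14 - 12 = 2

Answer: 2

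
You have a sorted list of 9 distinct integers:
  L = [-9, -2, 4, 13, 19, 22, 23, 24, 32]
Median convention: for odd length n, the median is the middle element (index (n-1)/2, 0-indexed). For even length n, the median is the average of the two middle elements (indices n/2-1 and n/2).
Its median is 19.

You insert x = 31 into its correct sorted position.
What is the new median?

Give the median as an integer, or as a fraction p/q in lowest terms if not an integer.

Old list (sorted, length 9): [-9, -2, 4, 13, 19, 22, 23, 24, 32]
Old median = 19
Insert x = 31
Old length odd (9). Middle was index 4 = 19.
New length even (10). New median = avg of two middle elements.
x = 31: 8 elements are < x, 1 elements are > x.
New sorted list: [-9, -2, 4, 13, 19, 22, 23, 24, 31, 32]
New median = 41/2

Answer: 41/2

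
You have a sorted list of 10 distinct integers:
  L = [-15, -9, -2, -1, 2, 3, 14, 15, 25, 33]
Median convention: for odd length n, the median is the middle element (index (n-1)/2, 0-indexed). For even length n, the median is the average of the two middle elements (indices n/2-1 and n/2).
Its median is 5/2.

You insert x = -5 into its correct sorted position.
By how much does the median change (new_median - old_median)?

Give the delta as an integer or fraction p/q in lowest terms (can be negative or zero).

Old median = 5/2
After inserting x = -5: new sorted = [-15, -9, -5, -2, -1, 2, 3, 14, 15, 25, 33]
New median = 2
Delta = 2 - 5/2 = -1/2

Answer: -1/2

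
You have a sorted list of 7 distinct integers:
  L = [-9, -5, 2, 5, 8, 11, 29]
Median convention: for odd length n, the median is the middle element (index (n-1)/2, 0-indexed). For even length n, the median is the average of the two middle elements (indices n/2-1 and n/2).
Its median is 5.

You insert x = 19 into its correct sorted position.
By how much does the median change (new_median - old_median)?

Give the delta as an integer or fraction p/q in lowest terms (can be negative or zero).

Old median = 5
After inserting x = 19: new sorted = [-9, -5, 2, 5, 8, 11, 19, 29]
New median = 13/2
Delta = 13/2 - 5 = 3/2

Answer: 3/2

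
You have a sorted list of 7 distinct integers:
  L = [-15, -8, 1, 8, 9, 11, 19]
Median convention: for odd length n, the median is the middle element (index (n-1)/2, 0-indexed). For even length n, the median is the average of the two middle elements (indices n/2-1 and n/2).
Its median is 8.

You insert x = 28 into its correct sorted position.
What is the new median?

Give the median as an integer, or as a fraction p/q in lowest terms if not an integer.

Old list (sorted, length 7): [-15, -8, 1, 8, 9, 11, 19]
Old median = 8
Insert x = 28
Old length odd (7). Middle was index 3 = 8.
New length even (8). New median = avg of two middle elements.
x = 28: 7 elements are < x, 0 elements are > x.
New sorted list: [-15, -8, 1, 8, 9, 11, 19, 28]
New median = 17/2

Answer: 17/2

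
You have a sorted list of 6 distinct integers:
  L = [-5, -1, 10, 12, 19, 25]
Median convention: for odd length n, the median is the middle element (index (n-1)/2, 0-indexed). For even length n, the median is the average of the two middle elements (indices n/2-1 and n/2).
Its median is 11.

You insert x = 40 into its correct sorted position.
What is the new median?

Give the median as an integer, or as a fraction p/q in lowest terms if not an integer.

Answer: 12

Derivation:
Old list (sorted, length 6): [-5, -1, 10, 12, 19, 25]
Old median = 11
Insert x = 40
Old length even (6). Middle pair: indices 2,3 = 10,12.
New length odd (7). New median = single middle element.
x = 40: 6 elements are < x, 0 elements are > x.
New sorted list: [-5, -1, 10, 12, 19, 25, 40]
New median = 12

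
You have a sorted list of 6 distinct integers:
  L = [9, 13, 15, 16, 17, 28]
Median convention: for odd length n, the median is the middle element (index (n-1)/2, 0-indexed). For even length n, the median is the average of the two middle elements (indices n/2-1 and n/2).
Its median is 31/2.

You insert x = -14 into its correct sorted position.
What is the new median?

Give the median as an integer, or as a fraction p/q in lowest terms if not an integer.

Answer: 15

Derivation:
Old list (sorted, length 6): [9, 13, 15, 16, 17, 28]
Old median = 31/2
Insert x = -14
Old length even (6). Middle pair: indices 2,3 = 15,16.
New length odd (7). New median = single middle element.
x = -14: 0 elements are < x, 6 elements are > x.
New sorted list: [-14, 9, 13, 15, 16, 17, 28]
New median = 15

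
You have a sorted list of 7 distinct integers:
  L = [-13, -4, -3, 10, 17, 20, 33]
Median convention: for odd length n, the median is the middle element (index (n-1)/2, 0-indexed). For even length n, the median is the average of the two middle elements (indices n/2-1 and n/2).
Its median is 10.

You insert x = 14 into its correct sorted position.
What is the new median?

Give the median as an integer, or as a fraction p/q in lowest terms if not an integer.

Old list (sorted, length 7): [-13, -4, -3, 10, 17, 20, 33]
Old median = 10
Insert x = 14
Old length odd (7). Middle was index 3 = 10.
New length even (8). New median = avg of two middle elements.
x = 14: 4 elements are < x, 3 elements are > x.
New sorted list: [-13, -4, -3, 10, 14, 17, 20, 33]
New median = 12

Answer: 12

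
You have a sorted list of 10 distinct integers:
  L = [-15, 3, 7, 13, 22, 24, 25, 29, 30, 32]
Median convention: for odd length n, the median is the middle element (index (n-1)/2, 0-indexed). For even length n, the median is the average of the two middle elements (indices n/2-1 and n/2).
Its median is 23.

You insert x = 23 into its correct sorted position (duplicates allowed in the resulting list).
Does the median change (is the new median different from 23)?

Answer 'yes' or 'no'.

Answer: no

Derivation:
Old median = 23
Insert x = 23
New median = 23
Changed? no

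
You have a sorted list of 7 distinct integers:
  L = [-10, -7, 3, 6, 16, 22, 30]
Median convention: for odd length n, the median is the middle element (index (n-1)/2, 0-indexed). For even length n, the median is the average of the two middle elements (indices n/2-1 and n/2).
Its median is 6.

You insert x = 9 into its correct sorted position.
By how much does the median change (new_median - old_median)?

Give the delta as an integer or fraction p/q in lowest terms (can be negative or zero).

Old median = 6
After inserting x = 9: new sorted = [-10, -7, 3, 6, 9, 16, 22, 30]
New median = 15/2
Delta = 15/2 - 6 = 3/2

Answer: 3/2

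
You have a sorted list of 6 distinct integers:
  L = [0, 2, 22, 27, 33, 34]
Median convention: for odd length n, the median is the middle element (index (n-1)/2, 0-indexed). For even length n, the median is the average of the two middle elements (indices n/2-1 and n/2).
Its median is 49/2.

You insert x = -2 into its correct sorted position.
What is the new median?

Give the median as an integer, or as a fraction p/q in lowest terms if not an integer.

Old list (sorted, length 6): [0, 2, 22, 27, 33, 34]
Old median = 49/2
Insert x = -2
Old length even (6). Middle pair: indices 2,3 = 22,27.
New length odd (7). New median = single middle element.
x = -2: 0 elements are < x, 6 elements are > x.
New sorted list: [-2, 0, 2, 22, 27, 33, 34]
New median = 22

Answer: 22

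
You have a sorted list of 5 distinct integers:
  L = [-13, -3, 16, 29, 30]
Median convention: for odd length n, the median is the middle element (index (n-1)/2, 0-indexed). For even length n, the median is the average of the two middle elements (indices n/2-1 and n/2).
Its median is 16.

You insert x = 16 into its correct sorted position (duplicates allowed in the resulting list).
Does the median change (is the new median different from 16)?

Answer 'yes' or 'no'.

Answer: no

Derivation:
Old median = 16
Insert x = 16
New median = 16
Changed? no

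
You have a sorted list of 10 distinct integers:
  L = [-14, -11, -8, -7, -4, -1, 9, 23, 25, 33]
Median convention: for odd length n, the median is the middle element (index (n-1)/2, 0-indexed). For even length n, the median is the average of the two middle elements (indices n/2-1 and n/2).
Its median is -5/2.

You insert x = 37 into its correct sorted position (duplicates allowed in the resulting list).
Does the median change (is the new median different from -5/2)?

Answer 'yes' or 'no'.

Answer: yes

Derivation:
Old median = -5/2
Insert x = 37
New median = -1
Changed? yes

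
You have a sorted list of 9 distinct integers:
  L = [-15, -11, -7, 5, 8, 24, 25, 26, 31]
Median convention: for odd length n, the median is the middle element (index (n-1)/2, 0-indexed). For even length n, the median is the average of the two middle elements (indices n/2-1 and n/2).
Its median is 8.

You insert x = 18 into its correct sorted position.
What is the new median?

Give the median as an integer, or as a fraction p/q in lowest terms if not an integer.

Old list (sorted, length 9): [-15, -11, -7, 5, 8, 24, 25, 26, 31]
Old median = 8
Insert x = 18
Old length odd (9). Middle was index 4 = 8.
New length even (10). New median = avg of two middle elements.
x = 18: 5 elements are < x, 4 elements are > x.
New sorted list: [-15, -11, -7, 5, 8, 18, 24, 25, 26, 31]
New median = 13

Answer: 13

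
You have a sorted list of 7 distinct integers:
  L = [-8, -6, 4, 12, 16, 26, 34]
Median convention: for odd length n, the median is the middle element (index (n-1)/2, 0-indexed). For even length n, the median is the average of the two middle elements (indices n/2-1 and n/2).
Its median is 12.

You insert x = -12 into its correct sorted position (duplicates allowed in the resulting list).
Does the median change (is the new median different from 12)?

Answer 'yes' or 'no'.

Answer: yes

Derivation:
Old median = 12
Insert x = -12
New median = 8
Changed? yes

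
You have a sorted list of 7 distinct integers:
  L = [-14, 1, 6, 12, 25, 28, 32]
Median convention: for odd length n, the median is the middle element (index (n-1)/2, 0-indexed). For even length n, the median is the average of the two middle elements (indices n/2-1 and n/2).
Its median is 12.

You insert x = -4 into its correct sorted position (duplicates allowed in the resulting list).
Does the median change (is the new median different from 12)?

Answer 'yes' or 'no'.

Old median = 12
Insert x = -4
New median = 9
Changed? yes

Answer: yes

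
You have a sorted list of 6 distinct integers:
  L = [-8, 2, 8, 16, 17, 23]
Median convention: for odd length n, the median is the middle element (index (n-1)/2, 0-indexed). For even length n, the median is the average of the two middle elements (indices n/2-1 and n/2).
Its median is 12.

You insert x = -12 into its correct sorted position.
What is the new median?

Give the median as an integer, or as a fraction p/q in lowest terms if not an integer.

Answer: 8

Derivation:
Old list (sorted, length 6): [-8, 2, 8, 16, 17, 23]
Old median = 12
Insert x = -12
Old length even (6). Middle pair: indices 2,3 = 8,16.
New length odd (7). New median = single middle element.
x = -12: 0 elements are < x, 6 elements are > x.
New sorted list: [-12, -8, 2, 8, 16, 17, 23]
New median = 8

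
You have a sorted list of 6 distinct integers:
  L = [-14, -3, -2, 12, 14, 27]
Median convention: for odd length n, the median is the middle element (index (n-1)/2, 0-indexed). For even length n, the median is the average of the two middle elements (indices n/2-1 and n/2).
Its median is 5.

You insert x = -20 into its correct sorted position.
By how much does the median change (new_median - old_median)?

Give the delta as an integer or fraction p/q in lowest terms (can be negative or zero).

Old median = 5
After inserting x = -20: new sorted = [-20, -14, -3, -2, 12, 14, 27]
New median = -2
Delta = -2 - 5 = -7

Answer: -7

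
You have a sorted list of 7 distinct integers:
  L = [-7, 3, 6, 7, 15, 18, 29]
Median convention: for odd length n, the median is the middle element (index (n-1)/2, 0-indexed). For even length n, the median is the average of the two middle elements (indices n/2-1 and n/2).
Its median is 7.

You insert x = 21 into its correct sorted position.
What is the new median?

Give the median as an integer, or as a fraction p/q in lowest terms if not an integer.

Answer: 11

Derivation:
Old list (sorted, length 7): [-7, 3, 6, 7, 15, 18, 29]
Old median = 7
Insert x = 21
Old length odd (7). Middle was index 3 = 7.
New length even (8). New median = avg of two middle elements.
x = 21: 6 elements are < x, 1 elements are > x.
New sorted list: [-7, 3, 6, 7, 15, 18, 21, 29]
New median = 11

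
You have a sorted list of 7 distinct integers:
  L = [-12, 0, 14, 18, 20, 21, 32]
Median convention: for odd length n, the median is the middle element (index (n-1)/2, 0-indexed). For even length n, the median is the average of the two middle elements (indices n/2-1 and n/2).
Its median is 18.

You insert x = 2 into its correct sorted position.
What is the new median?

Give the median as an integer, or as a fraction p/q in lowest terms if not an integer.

Old list (sorted, length 7): [-12, 0, 14, 18, 20, 21, 32]
Old median = 18
Insert x = 2
Old length odd (7). Middle was index 3 = 18.
New length even (8). New median = avg of two middle elements.
x = 2: 2 elements are < x, 5 elements are > x.
New sorted list: [-12, 0, 2, 14, 18, 20, 21, 32]
New median = 16

Answer: 16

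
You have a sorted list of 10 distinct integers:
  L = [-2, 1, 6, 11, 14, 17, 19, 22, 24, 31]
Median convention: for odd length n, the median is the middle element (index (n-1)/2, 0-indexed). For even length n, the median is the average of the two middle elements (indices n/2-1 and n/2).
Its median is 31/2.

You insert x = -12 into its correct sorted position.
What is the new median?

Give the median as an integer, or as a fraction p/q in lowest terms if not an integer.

Old list (sorted, length 10): [-2, 1, 6, 11, 14, 17, 19, 22, 24, 31]
Old median = 31/2
Insert x = -12
Old length even (10). Middle pair: indices 4,5 = 14,17.
New length odd (11). New median = single middle element.
x = -12: 0 elements are < x, 10 elements are > x.
New sorted list: [-12, -2, 1, 6, 11, 14, 17, 19, 22, 24, 31]
New median = 14

Answer: 14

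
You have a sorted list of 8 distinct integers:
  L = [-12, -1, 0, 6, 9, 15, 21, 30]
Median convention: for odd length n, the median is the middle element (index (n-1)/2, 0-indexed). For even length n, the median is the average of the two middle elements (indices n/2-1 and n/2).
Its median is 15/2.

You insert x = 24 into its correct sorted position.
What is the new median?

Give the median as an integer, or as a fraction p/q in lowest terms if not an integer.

Answer: 9

Derivation:
Old list (sorted, length 8): [-12, -1, 0, 6, 9, 15, 21, 30]
Old median = 15/2
Insert x = 24
Old length even (8). Middle pair: indices 3,4 = 6,9.
New length odd (9). New median = single middle element.
x = 24: 7 elements are < x, 1 elements are > x.
New sorted list: [-12, -1, 0, 6, 9, 15, 21, 24, 30]
New median = 9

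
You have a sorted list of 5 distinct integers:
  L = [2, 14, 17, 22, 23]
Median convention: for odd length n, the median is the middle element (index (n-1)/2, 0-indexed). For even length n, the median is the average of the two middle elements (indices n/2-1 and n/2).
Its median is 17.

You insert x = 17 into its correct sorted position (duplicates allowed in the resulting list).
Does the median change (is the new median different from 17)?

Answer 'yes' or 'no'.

Answer: no

Derivation:
Old median = 17
Insert x = 17
New median = 17
Changed? no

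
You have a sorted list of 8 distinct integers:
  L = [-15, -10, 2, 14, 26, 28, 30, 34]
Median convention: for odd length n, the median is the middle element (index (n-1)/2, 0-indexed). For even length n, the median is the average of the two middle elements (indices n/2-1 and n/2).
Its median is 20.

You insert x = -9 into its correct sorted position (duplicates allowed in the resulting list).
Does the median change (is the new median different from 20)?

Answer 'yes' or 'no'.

Answer: yes

Derivation:
Old median = 20
Insert x = -9
New median = 14
Changed? yes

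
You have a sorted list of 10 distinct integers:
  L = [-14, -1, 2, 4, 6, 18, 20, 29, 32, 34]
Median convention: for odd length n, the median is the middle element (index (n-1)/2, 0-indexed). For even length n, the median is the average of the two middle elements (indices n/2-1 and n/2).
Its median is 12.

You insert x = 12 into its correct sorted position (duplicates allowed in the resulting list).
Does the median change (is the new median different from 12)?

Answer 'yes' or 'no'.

Old median = 12
Insert x = 12
New median = 12
Changed? no

Answer: no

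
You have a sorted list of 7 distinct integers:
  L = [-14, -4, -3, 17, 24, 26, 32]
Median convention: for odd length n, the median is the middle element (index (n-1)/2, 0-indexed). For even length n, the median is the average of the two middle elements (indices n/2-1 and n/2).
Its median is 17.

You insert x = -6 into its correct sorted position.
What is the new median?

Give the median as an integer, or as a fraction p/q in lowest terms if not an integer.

Answer: 7

Derivation:
Old list (sorted, length 7): [-14, -4, -3, 17, 24, 26, 32]
Old median = 17
Insert x = -6
Old length odd (7). Middle was index 3 = 17.
New length even (8). New median = avg of two middle elements.
x = -6: 1 elements are < x, 6 elements are > x.
New sorted list: [-14, -6, -4, -3, 17, 24, 26, 32]
New median = 7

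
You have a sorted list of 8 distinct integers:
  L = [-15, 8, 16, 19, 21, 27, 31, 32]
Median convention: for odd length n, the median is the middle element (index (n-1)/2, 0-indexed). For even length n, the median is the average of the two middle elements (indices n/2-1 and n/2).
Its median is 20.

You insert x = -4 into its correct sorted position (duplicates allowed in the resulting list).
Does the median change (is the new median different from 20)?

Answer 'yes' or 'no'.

Answer: yes

Derivation:
Old median = 20
Insert x = -4
New median = 19
Changed? yes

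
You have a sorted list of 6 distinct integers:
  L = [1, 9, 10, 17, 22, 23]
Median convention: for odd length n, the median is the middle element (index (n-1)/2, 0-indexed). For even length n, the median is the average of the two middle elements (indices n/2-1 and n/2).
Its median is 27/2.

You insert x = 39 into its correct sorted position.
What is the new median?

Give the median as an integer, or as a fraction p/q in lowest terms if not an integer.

Old list (sorted, length 6): [1, 9, 10, 17, 22, 23]
Old median = 27/2
Insert x = 39
Old length even (6). Middle pair: indices 2,3 = 10,17.
New length odd (7). New median = single middle element.
x = 39: 6 elements are < x, 0 elements are > x.
New sorted list: [1, 9, 10, 17, 22, 23, 39]
New median = 17

Answer: 17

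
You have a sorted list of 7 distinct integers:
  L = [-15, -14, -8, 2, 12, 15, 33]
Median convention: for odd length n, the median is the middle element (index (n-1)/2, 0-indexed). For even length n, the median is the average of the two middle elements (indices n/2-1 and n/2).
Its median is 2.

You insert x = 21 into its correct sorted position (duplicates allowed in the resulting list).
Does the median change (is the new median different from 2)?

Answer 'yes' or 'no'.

Old median = 2
Insert x = 21
New median = 7
Changed? yes

Answer: yes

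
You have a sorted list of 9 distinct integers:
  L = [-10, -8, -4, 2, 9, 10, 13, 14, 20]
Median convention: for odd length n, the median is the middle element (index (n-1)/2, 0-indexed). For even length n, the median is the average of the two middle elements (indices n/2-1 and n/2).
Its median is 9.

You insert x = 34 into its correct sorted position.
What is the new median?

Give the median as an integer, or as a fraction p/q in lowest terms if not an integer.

Answer: 19/2

Derivation:
Old list (sorted, length 9): [-10, -8, -4, 2, 9, 10, 13, 14, 20]
Old median = 9
Insert x = 34
Old length odd (9). Middle was index 4 = 9.
New length even (10). New median = avg of two middle elements.
x = 34: 9 elements are < x, 0 elements are > x.
New sorted list: [-10, -8, -4, 2, 9, 10, 13, 14, 20, 34]
New median = 19/2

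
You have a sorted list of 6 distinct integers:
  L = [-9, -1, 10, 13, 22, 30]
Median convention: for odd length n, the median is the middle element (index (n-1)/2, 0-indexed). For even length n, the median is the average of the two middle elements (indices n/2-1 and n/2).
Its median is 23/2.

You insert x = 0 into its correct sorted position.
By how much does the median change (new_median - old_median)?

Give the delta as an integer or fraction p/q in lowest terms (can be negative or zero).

Answer: -3/2

Derivation:
Old median = 23/2
After inserting x = 0: new sorted = [-9, -1, 0, 10, 13, 22, 30]
New median = 10
Delta = 10 - 23/2 = -3/2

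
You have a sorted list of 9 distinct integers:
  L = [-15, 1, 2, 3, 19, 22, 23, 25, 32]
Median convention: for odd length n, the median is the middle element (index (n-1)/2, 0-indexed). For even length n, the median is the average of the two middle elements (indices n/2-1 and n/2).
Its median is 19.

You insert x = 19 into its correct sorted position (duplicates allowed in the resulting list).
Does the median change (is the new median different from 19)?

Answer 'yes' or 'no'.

Old median = 19
Insert x = 19
New median = 19
Changed? no

Answer: no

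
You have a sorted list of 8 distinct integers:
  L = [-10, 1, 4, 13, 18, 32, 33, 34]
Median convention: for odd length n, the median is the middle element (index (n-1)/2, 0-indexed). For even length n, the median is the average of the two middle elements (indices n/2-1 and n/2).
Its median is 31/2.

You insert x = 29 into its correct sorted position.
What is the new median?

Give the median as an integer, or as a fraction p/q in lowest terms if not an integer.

Answer: 18

Derivation:
Old list (sorted, length 8): [-10, 1, 4, 13, 18, 32, 33, 34]
Old median = 31/2
Insert x = 29
Old length even (8). Middle pair: indices 3,4 = 13,18.
New length odd (9). New median = single middle element.
x = 29: 5 elements are < x, 3 elements are > x.
New sorted list: [-10, 1, 4, 13, 18, 29, 32, 33, 34]
New median = 18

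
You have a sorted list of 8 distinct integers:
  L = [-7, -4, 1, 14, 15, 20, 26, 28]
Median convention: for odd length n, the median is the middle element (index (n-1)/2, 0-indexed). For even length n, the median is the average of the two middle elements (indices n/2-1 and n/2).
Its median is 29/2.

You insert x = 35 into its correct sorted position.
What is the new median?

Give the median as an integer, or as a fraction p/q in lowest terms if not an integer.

Answer: 15

Derivation:
Old list (sorted, length 8): [-7, -4, 1, 14, 15, 20, 26, 28]
Old median = 29/2
Insert x = 35
Old length even (8). Middle pair: indices 3,4 = 14,15.
New length odd (9). New median = single middle element.
x = 35: 8 elements are < x, 0 elements are > x.
New sorted list: [-7, -4, 1, 14, 15, 20, 26, 28, 35]
New median = 15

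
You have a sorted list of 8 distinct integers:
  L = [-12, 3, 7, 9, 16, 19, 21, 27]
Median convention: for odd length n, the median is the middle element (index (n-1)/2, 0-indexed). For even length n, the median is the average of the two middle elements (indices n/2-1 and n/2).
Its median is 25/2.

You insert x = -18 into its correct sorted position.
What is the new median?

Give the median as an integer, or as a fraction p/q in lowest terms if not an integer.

Answer: 9

Derivation:
Old list (sorted, length 8): [-12, 3, 7, 9, 16, 19, 21, 27]
Old median = 25/2
Insert x = -18
Old length even (8). Middle pair: indices 3,4 = 9,16.
New length odd (9). New median = single middle element.
x = -18: 0 elements are < x, 8 elements are > x.
New sorted list: [-18, -12, 3, 7, 9, 16, 19, 21, 27]
New median = 9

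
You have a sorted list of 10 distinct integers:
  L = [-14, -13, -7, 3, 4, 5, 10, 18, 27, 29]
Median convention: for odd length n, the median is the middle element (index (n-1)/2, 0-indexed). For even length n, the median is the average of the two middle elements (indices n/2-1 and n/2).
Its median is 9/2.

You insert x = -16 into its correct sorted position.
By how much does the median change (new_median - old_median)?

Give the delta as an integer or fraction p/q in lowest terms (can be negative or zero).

Old median = 9/2
After inserting x = -16: new sorted = [-16, -14, -13, -7, 3, 4, 5, 10, 18, 27, 29]
New median = 4
Delta = 4 - 9/2 = -1/2

Answer: -1/2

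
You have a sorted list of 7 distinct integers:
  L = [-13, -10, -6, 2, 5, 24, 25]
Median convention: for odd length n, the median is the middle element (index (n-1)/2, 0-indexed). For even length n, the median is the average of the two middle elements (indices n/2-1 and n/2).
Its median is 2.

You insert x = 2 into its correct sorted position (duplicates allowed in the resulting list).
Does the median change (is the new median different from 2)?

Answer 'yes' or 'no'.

Answer: no

Derivation:
Old median = 2
Insert x = 2
New median = 2
Changed? no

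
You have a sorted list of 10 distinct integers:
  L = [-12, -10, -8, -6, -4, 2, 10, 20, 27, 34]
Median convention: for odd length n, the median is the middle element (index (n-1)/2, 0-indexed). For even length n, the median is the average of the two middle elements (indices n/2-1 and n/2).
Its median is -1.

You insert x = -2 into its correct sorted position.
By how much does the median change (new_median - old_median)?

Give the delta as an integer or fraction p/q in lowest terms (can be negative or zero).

Old median = -1
After inserting x = -2: new sorted = [-12, -10, -8, -6, -4, -2, 2, 10, 20, 27, 34]
New median = -2
Delta = -2 - -1 = -1

Answer: -1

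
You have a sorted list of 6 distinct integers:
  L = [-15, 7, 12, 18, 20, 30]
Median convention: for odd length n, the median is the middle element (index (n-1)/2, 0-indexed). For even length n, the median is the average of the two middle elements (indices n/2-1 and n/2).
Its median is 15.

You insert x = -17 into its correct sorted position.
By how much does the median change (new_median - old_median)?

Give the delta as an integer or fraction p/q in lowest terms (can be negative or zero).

Old median = 15
After inserting x = -17: new sorted = [-17, -15, 7, 12, 18, 20, 30]
New median = 12
Delta = 12 - 15 = -3

Answer: -3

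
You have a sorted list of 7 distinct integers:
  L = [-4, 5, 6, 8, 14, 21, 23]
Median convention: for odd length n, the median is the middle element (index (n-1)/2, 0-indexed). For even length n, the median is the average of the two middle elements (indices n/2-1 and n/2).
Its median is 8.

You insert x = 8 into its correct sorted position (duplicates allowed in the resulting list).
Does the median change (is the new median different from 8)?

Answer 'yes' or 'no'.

Answer: no

Derivation:
Old median = 8
Insert x = 8
New median = 8
Changed? no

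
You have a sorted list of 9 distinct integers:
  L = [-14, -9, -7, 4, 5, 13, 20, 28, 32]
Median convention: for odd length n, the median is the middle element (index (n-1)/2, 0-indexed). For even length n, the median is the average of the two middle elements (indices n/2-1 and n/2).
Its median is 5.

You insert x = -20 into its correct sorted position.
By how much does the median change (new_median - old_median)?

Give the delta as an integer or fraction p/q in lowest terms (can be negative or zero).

Answer: -1/2

Derivation:
Old median = 5
After inserting x = -20: new sorted = [-20, -14, -9, -7, 4, 5, 13, 20, 28, 32]
New median = 9/2
Delta = 9/2 - 5 = -1/2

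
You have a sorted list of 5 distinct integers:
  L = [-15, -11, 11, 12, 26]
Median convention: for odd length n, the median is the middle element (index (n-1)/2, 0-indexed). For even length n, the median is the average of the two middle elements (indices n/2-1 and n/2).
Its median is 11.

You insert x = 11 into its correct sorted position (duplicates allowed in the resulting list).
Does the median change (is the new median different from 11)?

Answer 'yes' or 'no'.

Old median = 11
Insert x = 11
New median = 11
Changed? no

Answer: no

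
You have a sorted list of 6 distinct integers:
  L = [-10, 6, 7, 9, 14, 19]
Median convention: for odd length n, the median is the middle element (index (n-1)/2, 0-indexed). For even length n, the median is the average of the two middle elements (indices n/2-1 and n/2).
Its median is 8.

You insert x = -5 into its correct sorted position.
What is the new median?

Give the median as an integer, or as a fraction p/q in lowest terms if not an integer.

Answer: 7

Derivation:
Old list (sorted, length 6): [-10, 6, 7, 9, 14, 19]
Old median = 8
Insert x = -5
Old length even (6). Middle pair: indices 2,3 = 7,9.
New length odd (7). New median = single middle element.
x = -5: 1 elements are < x, 5 elements are > x.
New sorted list: [-10, -5, 6, 7, 9, 14, 19]
New median = 7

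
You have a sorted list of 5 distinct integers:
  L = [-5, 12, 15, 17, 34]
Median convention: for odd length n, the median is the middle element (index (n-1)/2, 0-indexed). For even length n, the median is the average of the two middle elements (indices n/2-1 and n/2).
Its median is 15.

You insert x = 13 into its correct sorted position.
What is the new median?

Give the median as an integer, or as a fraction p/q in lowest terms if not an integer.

Old list (sorted, length 5): [-5, 12, 15, 17, 34]
Old median = 15
Insert x = 13
Old length odd (5). Middle was index 2 = 15.
New length even (6). New median = avg of two middle elements.
x = 13: 2 elements are < x, 3 elements are > x.
New sorted list: [-5, 12, 13, 15, 17, 34]
New median = 14

Answer: 14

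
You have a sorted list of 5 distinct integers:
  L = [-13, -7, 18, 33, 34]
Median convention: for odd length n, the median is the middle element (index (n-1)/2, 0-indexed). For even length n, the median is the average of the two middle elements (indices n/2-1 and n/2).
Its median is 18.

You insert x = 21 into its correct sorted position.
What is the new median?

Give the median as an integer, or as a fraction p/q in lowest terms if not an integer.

Old list (sorted, length 5): [-13, -7, 18, 33, 34]
Old median = 18
Insert x = 21
Old length odd (5). Middle was index 2 = 18.
New length even (6). New median = avg of two middle elements.
x = 21: 3 elements are < x, 2 elements are > x.
New sorted list: [-13, -7, 18, 21, 33, 34]
New median = 39/2

Answer: 39/2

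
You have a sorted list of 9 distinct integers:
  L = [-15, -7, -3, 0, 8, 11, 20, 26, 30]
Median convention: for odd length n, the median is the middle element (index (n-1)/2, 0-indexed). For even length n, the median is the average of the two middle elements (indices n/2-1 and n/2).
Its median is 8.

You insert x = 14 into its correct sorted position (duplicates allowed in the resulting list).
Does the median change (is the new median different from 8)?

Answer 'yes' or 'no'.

Old median = 8
Insert x = 14
New median = 19/2
Changed? yes

Answer: yes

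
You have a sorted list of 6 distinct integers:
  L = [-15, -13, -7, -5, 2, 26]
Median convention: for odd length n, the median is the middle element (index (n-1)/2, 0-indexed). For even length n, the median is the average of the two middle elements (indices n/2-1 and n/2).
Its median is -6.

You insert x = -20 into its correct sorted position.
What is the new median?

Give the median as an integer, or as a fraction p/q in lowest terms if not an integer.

Answer: -7

Derivation:
Old list (sorted, length 6): [-15, -13, -7, -5, 2, 26]
Old median = -6
Insert x = -20
Old length even (6). Middle pair: indices 2,3 = -7,-5.
New length odd (7). New median = single middle element.
x = -20: 0 elements are < x, 6 elements are > x.
New sorted list: [-20, -15, -13, -7, -5, 2, 26]
New median = -7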